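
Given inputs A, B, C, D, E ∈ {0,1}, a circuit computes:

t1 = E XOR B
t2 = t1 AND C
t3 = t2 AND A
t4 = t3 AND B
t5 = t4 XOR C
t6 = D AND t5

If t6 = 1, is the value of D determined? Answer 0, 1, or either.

1

t6 = D AND t5 must be 1, so both D = 1 and t5 = 1.
Every assignment with t6 = 1 has D = 1; there are 7 such assignment(s).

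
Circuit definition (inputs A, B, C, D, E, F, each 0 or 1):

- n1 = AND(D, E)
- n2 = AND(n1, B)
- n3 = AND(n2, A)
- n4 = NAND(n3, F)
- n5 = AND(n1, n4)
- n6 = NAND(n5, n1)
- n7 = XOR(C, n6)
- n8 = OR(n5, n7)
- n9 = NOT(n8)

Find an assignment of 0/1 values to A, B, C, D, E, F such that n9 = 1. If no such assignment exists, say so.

A=1 B=0 C=1 D=1 E=0 F=1

n9 = NOT(n8) must be 1, so n8 = 0.
n8 = OR(n5, n7) must be 0, so both n5 = 0 and n7 = 0.
n5 = AND(n1, n4) must be 0, so at least one of n1, n4 is 0.
Check with A=1 B=0 C=1 D=1 E=0 F=1:
n1 = AND(D, E) = AND(1, 0) = 0
n2 = AND(n1, B) = AND(0, 0) = 0
n3 = AND(n2, A) = AND(0, 1) = 0
n4 = NAND(n3, F) = NAND(0, 1) = 1
n5 = AND(n1, n4) = AND(0, 1) = 0
n6 = NAND(n5, n1) = NAND(0, 0) = 1
n7 = XOR(C, n6) = XOR(1, 1) = 0
n8 = OR(n5, n7) = OR(0, 0) = 0
n9 = NOT(n8) = NOT 0 = 1
So n9 = 1 as required.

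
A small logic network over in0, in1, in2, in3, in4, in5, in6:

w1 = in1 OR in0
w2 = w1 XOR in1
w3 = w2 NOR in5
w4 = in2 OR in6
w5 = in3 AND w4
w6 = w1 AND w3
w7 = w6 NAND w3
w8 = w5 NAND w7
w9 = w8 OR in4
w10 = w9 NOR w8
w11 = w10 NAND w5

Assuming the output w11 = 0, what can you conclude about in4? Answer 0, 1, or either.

0

w11 = w10 NAND w5 must be 0, so both w10 = 1 and w5 = 1.
Every assignment with w11 = 0 has in4 = 0; there are 18 such assignment(s).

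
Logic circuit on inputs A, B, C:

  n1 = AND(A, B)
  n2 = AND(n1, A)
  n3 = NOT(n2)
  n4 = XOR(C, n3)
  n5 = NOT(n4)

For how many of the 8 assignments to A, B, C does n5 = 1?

n5 = NOT(n4) must be 1, so n4 = 0.
Satisfying assignments:
  A=0, B=0, C=1
  A=0, B=1, C=1
  A=1, B=0, C=1
  A=1, B=1, C=0

4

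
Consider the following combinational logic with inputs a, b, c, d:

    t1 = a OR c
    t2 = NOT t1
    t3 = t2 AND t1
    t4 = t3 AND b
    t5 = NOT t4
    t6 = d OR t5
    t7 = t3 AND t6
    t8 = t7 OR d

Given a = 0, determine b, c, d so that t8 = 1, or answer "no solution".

Check with a = 0 and b=0, c=0, d=1:
t1 = a OR c = 0 OR 0 = 0
t2 = NOT t1 = NOT 0 = 1
t3 = t2 AND t1 = 1 AND 0 = 0
t4 = t3 AND b = 0 AND 0 = 0
t5 = NOT t4 = NOT 0 = 1
t6 = d OR t5 = 1 OR 1 = 1
t7 = t3 AND t6 = 0 AND 1 = 0
t8 = t7 OR d = 0 OR 1 = 1
So t8 = 1.

b=0, c=0, d=1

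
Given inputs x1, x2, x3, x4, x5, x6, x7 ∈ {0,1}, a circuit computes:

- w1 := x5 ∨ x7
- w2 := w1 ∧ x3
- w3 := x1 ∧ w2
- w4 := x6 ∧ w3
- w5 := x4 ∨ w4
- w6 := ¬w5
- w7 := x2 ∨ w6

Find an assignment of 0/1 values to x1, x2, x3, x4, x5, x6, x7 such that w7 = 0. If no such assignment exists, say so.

w7 = x2 ∨ w6 must be 0, so both x2 = 0 and w6 = 0.
w6 = ¬w5 must be 0, so w5 = 1.
w5 = x4 ∨ w4 must be 1, so at least one of x4, w4 is 1.
Check with x1=1 x2=0 x3=1 x4=0 x5=1 x6=1 x7=0:
w1 = x5 ∨ x7 = 1 ∨ 0 = 1
w2 = w1 ∧ x3 = 1 ∧ 1 = 1
w3 = x1 ∧ w2 = 1 ∧ 1 = 1
w4 = x6 ∧ w3 = 1 ∧ 1 = 1
w5 = x4 ∨ w4 = 0 ∨ 1 = 1
w6 = ¬w5 = ¬1 = 0
w7 = x2 ∨ w6 = 0 ∨ 0 = 0
So w7 = 0 as required.

x1=1 x2=0 x3=1 x4=0 x5=1 x6=1 x7=0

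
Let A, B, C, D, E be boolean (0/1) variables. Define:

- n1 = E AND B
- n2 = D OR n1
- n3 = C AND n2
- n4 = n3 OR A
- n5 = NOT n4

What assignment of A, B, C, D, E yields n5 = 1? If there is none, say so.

n5 = NOT n4 must be 1, so n4 = 0.
n4 = n3 OR A must be 0, so both n3 = 0 and A = 0.
Check with A=0, B=0, C=0, D=1, E=1:
n1 = E AND B = 1 AND 0 = 0
n2 = D OR n1 = 1 OR 0 = 1
n3 = C AND n2 = 0 AND 1 = 0
n4 = n3 OR A = 0 OR 0 = 0
n5 = NOT n4 = NOT 0 = 1
So n5 = 1 as required.

A=0, B=0, C=0, D=1, E=1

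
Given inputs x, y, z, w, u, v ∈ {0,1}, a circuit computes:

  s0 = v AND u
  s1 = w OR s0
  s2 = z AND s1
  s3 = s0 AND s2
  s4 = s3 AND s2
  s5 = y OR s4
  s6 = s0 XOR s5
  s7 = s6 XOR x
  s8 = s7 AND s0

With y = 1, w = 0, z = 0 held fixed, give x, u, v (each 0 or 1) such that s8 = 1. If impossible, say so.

x=1 u=1 v=1

s8 = s7 AND s0 must be 1, so both s7 = 1 and s0 = 1.
Check with y = 1, w = 0, z = 0 and x=1, u=1, v=1:
s0 = v AND u = 1 AND 1 = 1
s1 = w OR s0 = 0 OR 1 = 1
s2 = z AND s1 = 0 AND 1 = 0
s3 = s0 AND s2 = 1 AND 0 = 0
s4 = s3 AND s2 = 0 AND 0 = 0
s5 = y OR s4 = 1 OR 0 = 1
s6 = s0 XOR s5 = 1 XOR 1 = 0
s7 = s6 XOR x = 0 XOR 1 = 1
s8 = s7 AND s0 = 1 AND 1 = 1
So s8 = 1.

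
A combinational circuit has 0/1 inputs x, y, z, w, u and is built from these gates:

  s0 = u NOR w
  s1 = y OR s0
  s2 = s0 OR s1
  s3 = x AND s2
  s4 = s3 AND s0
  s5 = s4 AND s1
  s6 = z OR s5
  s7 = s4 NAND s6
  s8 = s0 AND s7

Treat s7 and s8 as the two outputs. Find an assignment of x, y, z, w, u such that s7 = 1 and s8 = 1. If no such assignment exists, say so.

x=0, y=1, z=0, w=0, u=0

Check with x=0, y=1, z=0, w=0, u=0:
s0 = u NOR w = 0 NOR 0 = 1
s1 = y OR s0 = 1 OR 1 = 1
s2 = s0 OR s1 = 1 OR 1 = 1
s3 = x AND s2 = 0 AND 1 = 0
s4 = s3 AND s0 = 0 AND 1 = 0
s5 = s4 AND s1 = 0 AND 1 = 0
s6 = z OR s5 = 0 OR 0 = 0
s7 = s4 NAND s6 = 0 NAND 0 = 1
s8 = s0 AND s7 = 1 AND 1 = 1
So s7 = 1 and s8 = 1.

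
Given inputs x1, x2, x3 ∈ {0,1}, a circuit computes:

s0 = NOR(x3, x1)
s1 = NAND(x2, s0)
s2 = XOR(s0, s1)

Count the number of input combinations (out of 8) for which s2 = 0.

s2 = XOR(s0, s1) must be 0, so s0 and s1 are equal.
Satisfying assignments:
  x1=0, x2=0, x3=0

1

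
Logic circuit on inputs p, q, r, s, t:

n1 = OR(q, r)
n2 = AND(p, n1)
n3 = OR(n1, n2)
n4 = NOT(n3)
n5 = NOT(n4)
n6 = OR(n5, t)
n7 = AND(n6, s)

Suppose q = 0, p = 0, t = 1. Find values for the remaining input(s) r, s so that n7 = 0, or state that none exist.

r=0 s=0

n7 = AND(n6, s) must be 0, so at least one of n6, s is 0.
Check with q = 0, p = 0, t = 1 and r=0, s=0:
n1 = OR(q, r) = OR(0, 0) = 0
n2 = AND(p, n1) = AND(0, 0) = 0
n3 = OR(n1, n2) = OR(0, 0) = 0
n4 = NOT(n3) = NOT 0 = 1
n5 = NOT(n4) = NOT 1 = 0
n6 = OR(n5, t) = OR(0, 1) = 1
n7 = AND(n6, s) = AND(1, 0) = 0
So n7 = 0.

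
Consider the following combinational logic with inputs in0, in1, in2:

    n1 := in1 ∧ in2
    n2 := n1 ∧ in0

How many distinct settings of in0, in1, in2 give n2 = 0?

n2 = n1 ∧ in0 must be 0, so at least one of n1, in0 is 0.
Enumerating the 8 input combinations, 7 give n2 = 0 and 1 give n2 = 1.

7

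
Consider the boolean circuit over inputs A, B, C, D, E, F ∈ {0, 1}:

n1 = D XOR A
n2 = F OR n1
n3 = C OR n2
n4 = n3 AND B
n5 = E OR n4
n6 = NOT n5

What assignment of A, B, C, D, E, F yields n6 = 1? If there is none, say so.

n6 = NOT n5 must be 1, so n5 = 0.
n5 = E OR n4 must be 0, so both E = 0 and n4 = 0.
n4 = n3 AND B must be 0, so at least one of n3, B is 0.
Check with A=1, B=0, C=0, D=0, E=0, F=1:
n1 = D XOR A = 0 XOR 1 = 1
n2 = F OR n1 = 1 OR 1 = 1
n3 = C OR n2 = 0 OR 1 = 1
n4 = n3 AND B = 1 AND 0 = 0
n5 = E OR n4 = 0 OR 0 = 0
n6 = NOT n5 = NOT 0 = 1
So n6 = 1 as required.

A=1, B=0, C=0, D=0, E=0, F=1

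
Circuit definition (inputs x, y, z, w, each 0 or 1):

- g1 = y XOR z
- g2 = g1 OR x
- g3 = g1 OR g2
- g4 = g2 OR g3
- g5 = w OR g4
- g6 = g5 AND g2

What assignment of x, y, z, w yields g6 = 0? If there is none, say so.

g6 = g5 AND g2 must be 0, so at least one of g5, g2 is 0.
Check with x=0 y=1 z=1 w=0:
g1 = y XOR z = 1 XOR 1 = 0
g2 = g1 OR x = 0 OR 0 = 0
g3 = g1 OR g2 = 0 OR 0 = 0
g4 = g2 OR g3 = 0 OR 0 = 0
g5 = w OR g4 = 0 OR 0 = 0
g6 = g5 AND g2 = 0 AND 0 = 0
So g6 = 0 as required.

x=0 y=1 z=1 w=0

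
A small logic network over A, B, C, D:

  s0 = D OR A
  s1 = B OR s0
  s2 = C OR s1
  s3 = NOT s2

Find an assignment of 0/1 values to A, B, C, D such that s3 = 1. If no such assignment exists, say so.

A=0, B=0, C=0, D=0

s3 = NOT s2 must be 1, so s2 = 0.
s2 = C OR s1 must be 0, so both C = 0 and s1 = 0.
s1 = B OR s0 must be 0, so both B = 0 and s0 = 0.
Check with A=0, B=0, C=0, D=0:
s0 = D OR A = 0 OR 0 = 0
s1 = B OR s0 = 0 OR 0 = 0
s2 = C OR s1 = 0 OR 0 = 0
s3 = NOT s2 = NOT 0 = 1
So s3 = 1 as required.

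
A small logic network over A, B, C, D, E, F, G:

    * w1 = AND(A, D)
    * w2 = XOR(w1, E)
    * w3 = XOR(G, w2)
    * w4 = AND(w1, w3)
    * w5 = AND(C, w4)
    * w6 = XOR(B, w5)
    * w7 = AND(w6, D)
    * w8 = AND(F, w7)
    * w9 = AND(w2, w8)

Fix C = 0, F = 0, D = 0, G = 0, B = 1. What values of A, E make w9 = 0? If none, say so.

A=1, E=1

Check with C = 0, F = 0, D = 0, G = 0, B = 1 and A=1, E=1:
w1 = AND(A, D) = AND(1, 0) = 0
w2 = XOR(w1, E) = XOR(0, 1) = 1
w3 = XOR(G, w2) = XOR(0, 1) = 1
w4 = AND(w1, w3) = AND(0, 1) = 0
w5 = AND(C, w4) = AND(0, 0) = 0
w6 = XOR(B, w5) = XOR(1, 0) = 1
w7 = AND(w6, D) = AND(1, 0) = 0
w8 = AND(F, w7) = AND(0, 0) = 0
w9 = AND(w2, w8) = AND(1, 0) = 0
So w9 = 0.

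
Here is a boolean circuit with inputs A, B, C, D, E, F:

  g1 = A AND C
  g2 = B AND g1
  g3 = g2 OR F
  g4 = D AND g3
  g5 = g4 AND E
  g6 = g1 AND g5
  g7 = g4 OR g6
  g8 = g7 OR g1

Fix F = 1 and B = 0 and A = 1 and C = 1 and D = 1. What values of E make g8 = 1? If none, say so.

E=1

g8 = g7 OR g1 must be 1, so at least one of g7, g1 is 1.
Check with F = 1 and B = 0 and A = 1 and C = 1 and D = 1 and E=1:
g1 = A AND C = 1 AND 1 = 1
g2 = B AND g1 = 0 AND 1 = 0
g3 = g2 OR F = 0 OR 1 = 1
g4 = D AND g3 = 1 AND 1 = 1
g5 = g4 AND E = 1 AND 1 = 1
g6 = g1 AND g5 = 1 AND 1 = 1
g7 = g4 OR g6 = 1 OR 1 = 1
g8 = g7 OR g1 = 1 OR 1 = 1
So g8 = 1.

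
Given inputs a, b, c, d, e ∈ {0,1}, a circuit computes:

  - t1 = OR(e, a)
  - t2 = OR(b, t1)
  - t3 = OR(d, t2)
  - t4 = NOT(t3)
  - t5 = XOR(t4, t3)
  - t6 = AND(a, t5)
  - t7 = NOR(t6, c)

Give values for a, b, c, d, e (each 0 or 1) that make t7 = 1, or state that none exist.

a=0, b=0, c=0, d=1, e=0

Check with a=0, b=0, c=0, d=1, e=0:
t1 = OR(e, a) = OR(0, 0) = 0
t2 = OR(b, t1) = OR(0, 0) = 0
t3 = OR(d, t2) = OR(1, 0) = 1
t4 = NOT(t3) = NOT 1 = 0
t5 = XOR(t4, t3) = XOR(0, 1) = 1
t6 = AND(a, t5) = AND(0, 1) = 0
t7 = NOR(t6, c) = NOR(0, 0) = 1
So t7 = 1 as required.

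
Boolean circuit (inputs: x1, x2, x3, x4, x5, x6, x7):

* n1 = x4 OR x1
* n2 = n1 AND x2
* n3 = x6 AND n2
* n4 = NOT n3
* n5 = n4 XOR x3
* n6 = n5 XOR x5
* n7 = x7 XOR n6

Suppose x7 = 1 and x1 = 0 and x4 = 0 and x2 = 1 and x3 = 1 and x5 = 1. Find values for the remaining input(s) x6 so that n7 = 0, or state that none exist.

x6=1

n7 = x7 XOR n6 must be 0, so x7 and n6 are equal.
Check with x7 = 1 and x1 = 0 and x4 = 0 and x2 = 1 and x3 = 1 and x5 = 1 and x6=1:
n1 = x4 OR x1 = 0 OR 0 = 0
n2 = n1 AND x2 = 0 AND 1 = 0
n3 = x6 AND n2 = 1 AND 0 = 0
n4 = NOT n3 = NOT 0 = 1
n5 = n4 XOR x3 = 1 XOR 1 = 0
n6 = n5 XOR x5 = 0 XOR 1 = 1
n7 = x7 XOR n6 = 1 XOR 1 = 0
So n7 = 0.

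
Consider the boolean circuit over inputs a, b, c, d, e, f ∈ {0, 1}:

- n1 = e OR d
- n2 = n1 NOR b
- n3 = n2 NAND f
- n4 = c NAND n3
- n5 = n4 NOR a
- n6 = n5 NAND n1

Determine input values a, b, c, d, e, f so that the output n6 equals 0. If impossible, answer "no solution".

n6 = n5 NAND n1 must be 0, so both n5 = 1 and n1 = 1.
Check with a=0, b=0, c=1, d=1, e=1, f=0:
n1 = e OR d = 1 OR 1 = 1
n2 = n1 NOR b = 1 NOR 0 = 0
n3 = n2 NAND f = 0 NAND 0 = 1
n4 = c NAND n3 = 1 NAND 1 = 0
n5 = n4 NOR a = 0 NOR 0 = 1
n6 = n5 NAND n1 = 1 NAND 1 = 0
So n6 = 0 as required.

a=0, b=0, c=1, d=1, e=1, f=0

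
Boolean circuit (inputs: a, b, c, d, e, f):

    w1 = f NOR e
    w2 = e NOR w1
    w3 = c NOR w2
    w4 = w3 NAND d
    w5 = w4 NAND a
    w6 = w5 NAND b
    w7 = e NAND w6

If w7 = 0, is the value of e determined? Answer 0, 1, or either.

1

w7 = e NAND w6 must be 0, so both e = 1 and w6 = 1.
w6 = w5 NAND b must be 1, so at least one of w5, b is 0.
Every assignment with w7 = 0 has e = 1; there are 22 such assignment(s).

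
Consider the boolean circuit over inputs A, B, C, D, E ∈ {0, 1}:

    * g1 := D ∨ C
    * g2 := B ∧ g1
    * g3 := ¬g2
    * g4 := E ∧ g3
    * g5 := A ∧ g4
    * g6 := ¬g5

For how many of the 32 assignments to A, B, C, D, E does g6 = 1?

g6 = ¬g5 must be 1, so g5 = 0.
g5 = A ∧ g4 must be 0, so at least one of A, g4 is 0.
Enumerating the 32 input combinations, 27 give g6 = 1 and 5 give g6 = 0.

27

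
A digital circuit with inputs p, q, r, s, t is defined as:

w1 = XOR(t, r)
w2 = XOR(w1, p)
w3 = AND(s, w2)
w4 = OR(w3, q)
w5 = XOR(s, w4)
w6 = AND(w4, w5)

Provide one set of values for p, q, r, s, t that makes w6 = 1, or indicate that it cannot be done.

p=1, q=1, r=0, s=0, t=0

w6 = AND(w4, w5) must be 1, so both w4 = 1 and w5 = 1.
w4 = OR(w3, q) must be 1, so at least one of w3, q is 1.
Check with p=1, q=1, r=0, s=0, t=0:
w1 = XOR(t, r) = XOR(0, 0) = 0
w2 = XOR(w1, p) = XOR(0, 1) = 1
w3 = AND(s, w2) = AND(0, 1) = 0
w4 = OR(w3, q) = OR(0, 1) = 1
w5 = XOR(s, w4) = XOR(0, 1) = 1
w6 = AND(w4, w5) = AND(1, 1) = 1
So w6 = 1 as required.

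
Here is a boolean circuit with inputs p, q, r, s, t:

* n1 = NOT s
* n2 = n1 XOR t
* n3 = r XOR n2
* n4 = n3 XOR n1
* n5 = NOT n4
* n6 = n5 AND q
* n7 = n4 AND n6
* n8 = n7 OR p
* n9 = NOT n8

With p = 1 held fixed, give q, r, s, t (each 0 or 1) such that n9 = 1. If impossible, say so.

With p = 1 fixed, none of the 16 settings of q, r, s, t give n9 = 1.
For example, with q=1, r=0, s=1, t=1:
n1 = NOT s = NOT 1 = 0
n2 = n1 XOR t = 0 XOR 1 = 1
n3 = r XOR n2 = 0 XOR 1 = 1
n4 = n3 XOR n1 = 1 XOR 0 = 1
n5 = NOT n4 = NOT 1 = 0
n6 = n5 AND q = 0 AND 1 = 0
n7 = n4 AND n6 = 1 AND 0 = 0
n8 = n7 OR p = 0 OR 1 = 1
n9 = NOT n8 = NOT 1 = 0
giving n9 = 0 ≠ 1.

no solution exists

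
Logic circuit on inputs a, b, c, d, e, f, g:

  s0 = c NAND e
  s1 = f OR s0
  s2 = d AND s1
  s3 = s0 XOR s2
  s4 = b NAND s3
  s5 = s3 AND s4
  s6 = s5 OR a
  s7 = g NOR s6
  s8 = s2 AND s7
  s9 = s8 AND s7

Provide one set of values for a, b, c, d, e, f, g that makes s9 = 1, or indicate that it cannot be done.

a=0, b=1, c=1, d=1, e=0, f=0, g=0

s9 = s8 AND s7 must be 1, so both s8 = 1 and s7 = 1.
Check with a=0, b=1, c=1, d=1, e=0, f=0, g=0:
s0 = c NAND e = 1 NAND 0 = 1
s1 = f OR s0 = 0 OR 1 = 1
s2 = d AND s1 = 1 AND 1 = 1
s3 = s0 XOR s2 = 1 XOR 1 = 0
s4 = b NAND s3 = 1 NAND 0 = 1
s5 = s3 AND s4 = 0 AND 1 = 0
s6 = s5 OR a = 0 OR 0 = 0
s7 = g NOR s6 = 0 NOR 0 = 1
s8 = s2 AND s7 = 1 AND 1 = 1
s9 = s8 AND s7 = 1 AND 1 = 1
So s9 = 1 as required.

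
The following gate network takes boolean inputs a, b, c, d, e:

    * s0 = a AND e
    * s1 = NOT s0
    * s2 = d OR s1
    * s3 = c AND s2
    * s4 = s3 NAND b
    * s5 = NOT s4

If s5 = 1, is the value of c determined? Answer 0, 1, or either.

1

s5 = NOT s4 must be 1, so s4 = 0.
Every assignment with s5 = 1 has c = 1; there are 7 such assignment(s).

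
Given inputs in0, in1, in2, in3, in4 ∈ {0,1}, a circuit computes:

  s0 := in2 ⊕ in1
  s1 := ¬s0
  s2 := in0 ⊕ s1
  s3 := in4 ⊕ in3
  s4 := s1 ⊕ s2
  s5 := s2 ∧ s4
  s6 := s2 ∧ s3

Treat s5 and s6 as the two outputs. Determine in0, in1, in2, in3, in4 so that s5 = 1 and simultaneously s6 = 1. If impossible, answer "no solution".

in0=1 in1=1 in2=0 in3=1 in4=0

Check with in0=1 in1=1 in2=0 in3=1 in4=0:
s0 = in2 ⊕ in1 = 0 ⊕ 1 = 1
s1 = ¬s0 = ¬1 = 0
s2 = in0 ⊕ s1 = 1 ⊕ 0 = 1
s3 = in4 ⊕ in3 = 0 ⊕ 1 = 1
s4 = s1 ⊕ s2 = 0 ⊕ 1 = 1
s5 = s2 ∧ s4 = 1 ∧ 1 = 1
s6 = s2 ∧ s3 = 1 ∧ 1 = 1
So s5 = 1 and s6 = 1.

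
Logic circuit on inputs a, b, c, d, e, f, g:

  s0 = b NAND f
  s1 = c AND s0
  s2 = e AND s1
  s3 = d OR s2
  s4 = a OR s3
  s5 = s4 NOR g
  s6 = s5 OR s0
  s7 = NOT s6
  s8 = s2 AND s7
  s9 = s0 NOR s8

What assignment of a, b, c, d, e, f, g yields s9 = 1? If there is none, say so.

a=0, b=1, c=1, d=0, e=0, f=1, g=1

s9 = s0 NOR s8 must be 1, so both s0 = 0 and s8 = 0.
Check with a=0, b=1, c=1, d=0, e=0, f=1, g=1:
s0 = b NAND f = 1 NAND 1 = 0
s1 = c AND s0 = 1 AND 0 = 0
s2 = e AND s1 = 0 AND 0 = 0
s3 = d OR s2 = 0 OR 0 = 0
s4 = a OR s3 = 0 OR 0 = 0
s5 = s4 NOR g = 0 NOR 1 = 0
s6 = s5 OR s0 = 0 OR 0 = 0
s7 = NOT s6 = NOT 0 = 1
s8 = s2 AND s7 = 0 AND 1 = 0
s9 = s0 NOR s8 = 0 NOR 0 = 1
So s9 = 1 as required.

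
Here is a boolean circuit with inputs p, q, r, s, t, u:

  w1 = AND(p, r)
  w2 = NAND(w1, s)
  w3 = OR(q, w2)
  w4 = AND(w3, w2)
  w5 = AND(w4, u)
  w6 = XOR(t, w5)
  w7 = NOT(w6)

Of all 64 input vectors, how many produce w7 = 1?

32

w7 = NOT(w6) must be 1, so w6 = 0.
w6 = XOR(t, w5) must be 0, so t and w5 are equal.
Enumerating the 64 input combinations, 32 give w7 = 1 and 32 give w7 = 0.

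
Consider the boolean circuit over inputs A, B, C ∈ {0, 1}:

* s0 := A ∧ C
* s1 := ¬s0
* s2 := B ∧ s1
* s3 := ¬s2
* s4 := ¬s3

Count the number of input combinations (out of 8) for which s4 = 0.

5

s4 = ¬s3 must be 0, so s3 = 1.
s3 = ¬s2 must be 1, so s2 = 0.
s2 = B ∧ s1 must be 0, so at least one of B, s1 is 0.
Enumerating the 8 input combinations, 5 give s4 = 0 and 3 give s4 = 1.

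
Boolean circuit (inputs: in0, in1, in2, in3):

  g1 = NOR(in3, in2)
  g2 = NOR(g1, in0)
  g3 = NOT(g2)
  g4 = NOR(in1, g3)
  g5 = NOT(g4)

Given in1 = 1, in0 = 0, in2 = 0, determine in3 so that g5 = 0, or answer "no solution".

no solution exists

With in1 = 1, in0 = 0, in2 = 0 fixed, none of the 2 settings of in3 give g5 = 0.
For example, with in3=0:
g1 = NOR(in3, in2) = NOR(0, 0) = 1
g2 = NOR(g1, in0) = NOR(1, 0) = 0
g3 = NOT(g2) = NOT 0 = 1
g4 = NOR(in1, g3) = NOR(1, 1) = 0
g5 = NOT(g4) = NOT 0 = 1
giving g5 = 1 ≠ 0.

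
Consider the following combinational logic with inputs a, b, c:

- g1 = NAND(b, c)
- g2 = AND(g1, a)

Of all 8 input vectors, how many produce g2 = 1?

3

g2 = AND(g1, a) must be 1, so both g1 = 1 and a = 1.
Satisfying assignments:
  a=1, b=0, c=0
  a=1, b=0, c=1
  a=1, b=1, c=0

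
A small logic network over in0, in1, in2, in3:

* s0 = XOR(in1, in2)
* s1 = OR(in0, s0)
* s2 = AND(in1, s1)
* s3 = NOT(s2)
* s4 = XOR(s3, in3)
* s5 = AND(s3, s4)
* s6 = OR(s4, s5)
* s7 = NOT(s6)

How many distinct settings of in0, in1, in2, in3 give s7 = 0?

8

s7 = NOT(s6) must be 0, so s6 = 1.
s6 = OR(s4, s5) must be 1, so at least one of s4, s5 is 1.
Enumerating the 16 input combinations, 8 give s7 = 0 and 8 give s7 = 1.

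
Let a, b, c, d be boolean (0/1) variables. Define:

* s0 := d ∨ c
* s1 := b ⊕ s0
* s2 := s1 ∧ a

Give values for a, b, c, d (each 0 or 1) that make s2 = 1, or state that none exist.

s2 = s1 ∧ a must be 1, so both s1 = 1 and a = 1.
s1 = b ⊕ s0 must be 1, so b and s0 differ.
Check with a=1, b=0, c=1, d=0:
s0 = d ∨ c = 0 ∨ 1 = 1
s1 = b ⊕ s0 = 0 ⊕ 1 = 1
s2 = s1 ∧ a = 1 ∧ 1 = 1
So s2 = 1 as required.

a=1, b=0, c=1, d=0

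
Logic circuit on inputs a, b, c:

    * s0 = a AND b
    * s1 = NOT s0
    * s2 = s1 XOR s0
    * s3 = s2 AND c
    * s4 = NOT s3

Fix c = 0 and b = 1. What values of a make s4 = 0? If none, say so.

With c = 0 and b = 1 fixed, none of the 2 settings of a give s4 = 0.
For example, with a=0:
s0 = a AND b = 0 AND 1 = 0
s1 = NOT s0 = NOT 0 = 1
s2 = s1 XOR s0 = 1 XOR 0 = 1
s3 = s2 AND c = 1 AND 0 = 0
s4 = NOT s3 = NOT 0 = 1
giving s4 = 1 ≠ 0.

no solution exists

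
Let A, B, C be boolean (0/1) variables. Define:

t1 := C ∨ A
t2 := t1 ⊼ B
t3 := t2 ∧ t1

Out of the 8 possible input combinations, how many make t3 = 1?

3

t3 = t2 ∧ t1 must be 1, so both t2 = 1 and t1 = 1.
t2 = t1 ⊼ B must be 1, so at least one of t1, B is 0.
Satisfying assignments:
  A=0, B=0, C=1
  A=1, B=0, C=0
  A=1, B=0, C=1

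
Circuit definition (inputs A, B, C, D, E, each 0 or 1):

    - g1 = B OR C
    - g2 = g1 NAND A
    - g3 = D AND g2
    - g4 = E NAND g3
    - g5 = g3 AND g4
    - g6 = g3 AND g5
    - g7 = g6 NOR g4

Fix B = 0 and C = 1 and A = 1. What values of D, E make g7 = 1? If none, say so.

With B = 0 and C = 1 and A = 1 fixed, none of the 4 settings of D, E give g7 = 1.
For example, with D=0, E=1:
g1 = B OR C = 0 OR 1 = 1
g2 = g1 NAND A = 1 NAND 1 = 0
g3 = D AND g2 = 0 AND 0 = 0
g4 = E NAND g3 = 1 NAND 0 = 1
g5 = g3 AND g4 = 0 AND 1 = 0
g6 = g3 AND g5 = 0 AND 0 = 0
g7 = g6 NOR g4 = 0 NOR 1 = 0
giving g7 = 0 ≠ 1.

no solution exists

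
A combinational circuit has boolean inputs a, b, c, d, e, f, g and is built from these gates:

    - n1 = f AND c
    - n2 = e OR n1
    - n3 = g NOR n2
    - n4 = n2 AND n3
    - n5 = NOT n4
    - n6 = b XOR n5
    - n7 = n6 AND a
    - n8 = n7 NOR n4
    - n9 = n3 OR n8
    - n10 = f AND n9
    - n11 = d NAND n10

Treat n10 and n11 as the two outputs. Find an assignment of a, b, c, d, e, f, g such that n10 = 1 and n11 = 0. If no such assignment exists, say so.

a=1 b=1 c=1 d=1 e=1 f=1 g=0

Check with a=1 b=1 c=1 d=1 e=1 f=1 g=0:
n1 = f AND c = 1 AND 1 = 1
n2 = e OR n1 = 1 OR 1 = 1
n3 = g NOR n2 = 0 NOR 1 = 0
n4 = n2 AND n3 = 1 AND 0 = 0
n5 = NOT n4 = NOT 0 = 1
n6 = b XOR n5 = 1 XOR 1 = 0
n7 = n6 AND a = 0 AND 1 = 0
n8 = n7 NOR n4 = 0 NOR 0 = 1
n9 = n3 OR n8 = 0 OR 1 = 1
n10 = f AND n9 = 1 AND 1 = 1
n11 = d NAND n10 = 1 NAND 1 = 0
So n10 = 1 and n11 = 0.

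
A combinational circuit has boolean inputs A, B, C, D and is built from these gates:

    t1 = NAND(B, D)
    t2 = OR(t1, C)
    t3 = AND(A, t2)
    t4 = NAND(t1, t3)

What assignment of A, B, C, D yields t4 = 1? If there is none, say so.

A=0, B=0, C=1, D=1

t4 = NAND(t1, t3) must be 1, so at least one of t1, t3 is 0.
Check with A=0, B=0, C=1, D=1:
t1 = NAND(B, D) = NAND(0, 1) = 1
t2 = OR(t1, C) = OR(1, 1) = 1
t3 = AND(A, t2) = AND(0, 1) = 0
t4 = NAND(t1, t3) = NAND(1, 0) = 1
So t4 = 1 as required.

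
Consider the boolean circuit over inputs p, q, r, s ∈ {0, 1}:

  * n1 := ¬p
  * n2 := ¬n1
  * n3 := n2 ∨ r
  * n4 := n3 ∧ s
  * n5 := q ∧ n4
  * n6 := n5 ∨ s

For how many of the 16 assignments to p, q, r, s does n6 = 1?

8

n6 = n5 ∨ s must be 1, so at least one of n5, s is 1.
Enumerating the 16 input combinations, 8 give n6 = 1 and 8 give n6 = 0.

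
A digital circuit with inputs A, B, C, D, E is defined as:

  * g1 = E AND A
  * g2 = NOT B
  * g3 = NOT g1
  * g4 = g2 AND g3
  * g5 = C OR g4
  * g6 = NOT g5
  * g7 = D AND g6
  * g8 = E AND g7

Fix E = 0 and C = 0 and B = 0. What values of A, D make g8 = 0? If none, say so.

g8 = E AND g7 must be 0, so at least one of E, g7 is 0.
Check with E = 0 and C = 0 and B = 0 and A=0, D=1:
g1 = E AND A = 0 AND 0 = 0
g2 = NOT B = NOT 0 = 1
g3 = NOT g1 = NOT 0 = 1
g4 = g2 AND g3 = 1 AND 1 = 1
g5 = C OR g4 = 0 OR 1 = 1
g6 = NOT g5 = NOT 1 = 0
g7 = D AND g6 = 1 AND 0 = 0
g8 = E AND g7 = 0 AND 0 = 0
So g8 = 0.

A=0 D=1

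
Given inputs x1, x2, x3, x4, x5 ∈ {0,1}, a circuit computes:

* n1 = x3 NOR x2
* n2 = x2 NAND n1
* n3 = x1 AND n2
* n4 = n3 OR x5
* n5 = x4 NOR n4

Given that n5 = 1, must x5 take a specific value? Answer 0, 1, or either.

n5 = x4 NOR n4 must be 1, so both x4 = 0 and n4 = 0.
n4 = n3 OR x5 must be 0, so both n3 = 0 and x5 = 0.
Every assignment with n5 = 1 has x5 = 0; there are 4 such assignment(s).
  x1=0, x2=0, x3=0, x4=0, x5=0
  x1=0, x2=0, x3=1, x4=0, x5=0
  x1=0, x2=1, x3=0, x4=0, x5=0
  x1=0, x2=1, x3=1, x4=0, x5=0

0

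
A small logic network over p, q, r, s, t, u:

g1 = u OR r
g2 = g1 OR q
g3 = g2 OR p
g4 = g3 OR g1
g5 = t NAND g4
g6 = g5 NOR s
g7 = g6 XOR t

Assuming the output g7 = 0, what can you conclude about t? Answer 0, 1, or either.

either

Both values of t occur among assignments with g7 = 0:
  t=0: p=0, q=0, r=0, s=0, t=0, u=0
  t=1: p=0, q=0, r=0, s=0, t=1, u=1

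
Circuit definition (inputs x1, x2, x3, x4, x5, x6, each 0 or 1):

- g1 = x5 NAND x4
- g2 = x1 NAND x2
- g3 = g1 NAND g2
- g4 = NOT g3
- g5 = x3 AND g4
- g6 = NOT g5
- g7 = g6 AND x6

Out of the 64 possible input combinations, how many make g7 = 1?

23

g7 = g6 AND x6 must be 1, so both g6 = 1 and x6 = 1.
g6 = NOT g5 must be 1, so g5 = 0.
Enumerating the 64 input combinations, 23 give g7 = 1 and 41 give g7 = 0.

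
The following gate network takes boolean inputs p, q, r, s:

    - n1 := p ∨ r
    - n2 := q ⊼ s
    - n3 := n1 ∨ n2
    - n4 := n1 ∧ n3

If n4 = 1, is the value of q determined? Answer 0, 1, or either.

Both values of q occur among assignments with n4 = 1:
  q=0: p=0, q=0, r=1, s=0
  q=1: p=0, q=1, r=1, s=0

either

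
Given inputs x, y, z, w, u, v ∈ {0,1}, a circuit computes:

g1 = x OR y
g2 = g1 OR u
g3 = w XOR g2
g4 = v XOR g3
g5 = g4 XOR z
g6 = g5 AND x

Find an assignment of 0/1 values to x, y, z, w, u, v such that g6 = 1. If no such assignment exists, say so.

g6 = g5 AND x must be 1, so both g5 = 1 and x = 1.
g5 = g4 XOR z must be 1, so g4 and z differ.
Check with x=1 y=1 z=0 w=1 u=1 v=1:
g1 = x OR y = 1 OR 1 = 1
g2 = g1 OR u = 1 OR 1 = 1
g3 = w XOR g2 = 1 XOR 1 = 0
g4 = v XOR g3 = 1 XOR 0 = 1
g5 = g4 XOR z = 1 XOR 0 = 1
g6 = g5 AND x = 1 AND 1 = 1
So g6 = 1 as required.

x=1 y=1 z=0 w=1 u=1 v=1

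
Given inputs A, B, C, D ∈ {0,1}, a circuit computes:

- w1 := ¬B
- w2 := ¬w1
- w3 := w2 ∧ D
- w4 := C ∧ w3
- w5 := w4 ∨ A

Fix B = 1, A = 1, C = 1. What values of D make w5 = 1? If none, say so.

D=1

w5 = w4 ∨ A must be 1, so at least one of w4, A is 1.
Check with B = 1, A = 1, C = 1 and D=1:
w1 = ¬B = ¬1 = 0
w2 = ¬w1 = ¬0 = 1
w3 = w2 ∧ D = 1 ∧ 1 = 1
w4 = C ∧ w3 = 1 ∧ 1 = 1
w5 = w4 ∨ A = 1 ∨ 1 = 1
So w5 = 1.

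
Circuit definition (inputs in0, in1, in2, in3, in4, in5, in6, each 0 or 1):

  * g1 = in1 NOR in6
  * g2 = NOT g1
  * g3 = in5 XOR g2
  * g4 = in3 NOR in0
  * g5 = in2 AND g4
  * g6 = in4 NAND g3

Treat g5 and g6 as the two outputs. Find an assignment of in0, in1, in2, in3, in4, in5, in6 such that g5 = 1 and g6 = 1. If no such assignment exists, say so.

in0=0, in1=1, in2=1, in3=0, in4=0, in5=1, in6=0

Check with in0=0, in1=1, in2=1, in3=0, in4=0, in5=1, in6=0:
g1 = in1 NOR in6 = 1 NOR 0 = 0
g2 = NOT g1 = NOT 0 = 1
g3 = in5 XOR g2 = 1 XOR 1 = 0
g4 = in3 NOR in0 = 0 NOR 0 = 1
g5 = in2 AND g4 = 1 AND 1 = 1
g6 = in4 NAND g3 = 0 NAND 0 = 1
So g5 = 1 and g6 = 1.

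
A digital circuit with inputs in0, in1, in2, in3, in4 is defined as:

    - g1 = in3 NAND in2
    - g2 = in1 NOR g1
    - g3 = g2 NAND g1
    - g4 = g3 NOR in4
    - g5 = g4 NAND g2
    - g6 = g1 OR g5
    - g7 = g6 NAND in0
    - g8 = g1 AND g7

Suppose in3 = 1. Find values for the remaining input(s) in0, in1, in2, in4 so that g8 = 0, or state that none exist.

in0=0, in1=0, in2=1, in4=1

Check with in3 = 1 and in0=0, in1=0, in2=1, in4=1:
g1 = in3 NAND in2 = 1 NAND 1 = 0
g2 = in1 NOR g1 = 0 NOR 0 = 1
g3 = g2 NAND g1 = 1 NAND 0 = 1
g4 = g3 NOR in4 = 1 NOR 1 = 0
g5 = g4 NAND g2 = 0 NAND 1 = 1
g6 = g1 OR g5 = 0 OR 1 = 1
g7 = g6 NAND in0 = 1 NAND 0 = 1
g8 = g1 AND g7 = 0 AND 1 = 0
So g8 = 0.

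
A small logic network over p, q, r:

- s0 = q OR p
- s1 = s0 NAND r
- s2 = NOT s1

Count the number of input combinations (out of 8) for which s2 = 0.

s2 = NOT s1 must be 0, so s1 = 1.
s1 = s0 NAND r must be 1, so at least one of s0, r is 0.
Satisfying assignments:
  p=0, q=0, r=0
  p=0, q=0, r=1
  p=0, q=1, r=0
  p=1, q=0, r=0
  p=1, q=1, r=0

5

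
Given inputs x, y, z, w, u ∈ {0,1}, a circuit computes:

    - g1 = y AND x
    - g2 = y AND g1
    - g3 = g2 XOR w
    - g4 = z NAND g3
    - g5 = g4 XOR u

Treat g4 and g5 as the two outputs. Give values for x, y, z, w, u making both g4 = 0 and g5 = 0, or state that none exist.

x=1, y=1, z=1, w=0, u=0

Check with x=1, y=1, z=1, w=0, u=0:
g1 = y AND x = 1 AND 1 = 1
g2 = y AND g1 = 1 AND 1 = 1
g3 = g2 XOR w = 1 XOR 0 = 1
g4 = z NAND g3 = 1 NAND 1 = 0
g5 = g4 XOR u = 0 XOR 0 = 0
So g4 = 0 and g5 = 0.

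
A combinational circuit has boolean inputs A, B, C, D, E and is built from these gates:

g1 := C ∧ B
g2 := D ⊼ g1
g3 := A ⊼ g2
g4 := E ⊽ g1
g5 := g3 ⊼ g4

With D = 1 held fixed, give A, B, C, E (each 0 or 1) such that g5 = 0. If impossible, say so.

A=0, B=0, C=0, E=0

g5 = g3 ⊼ g4 must be 0, so both g3 = 1 and g4 = 1.
Check with D = 1 and A=0, B=0, C=0, E=0:
g1 = C ∧ B = 0 ∧ 0 = 0
g2 = D ⊼ g1 = 1 ⊼ 0 = 1
g3 = A ⊼ g2 = 0 ⊼ 1 = 1
g4 = E ⊽ g1 = 0 ⊽ 0 = 1
g5 = g3 ⊼ g4 = 1 ⊼ 1 = 0
So g5 = 0.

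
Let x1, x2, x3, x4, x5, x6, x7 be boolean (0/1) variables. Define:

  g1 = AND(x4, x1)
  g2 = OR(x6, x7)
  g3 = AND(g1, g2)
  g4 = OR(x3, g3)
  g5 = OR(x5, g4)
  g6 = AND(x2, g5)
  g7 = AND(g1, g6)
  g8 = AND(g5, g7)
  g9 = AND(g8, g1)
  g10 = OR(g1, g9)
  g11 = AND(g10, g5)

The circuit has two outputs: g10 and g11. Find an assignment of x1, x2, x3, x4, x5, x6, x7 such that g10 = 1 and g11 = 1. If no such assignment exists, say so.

x1=1, x2=0, x3=0, x4=1, x5=1, x6=0, x7=1

Check with x1=1, x2=0, x3=0, x4=1, x5=1, x6=0, x7=1:
g1 = AND(x4, x1) = AND(1, 1) = 1
g2 = OR(x6, x7) = OR(0, 1) = 1
g3 = AND(g1, g2) = AND(1, 1) = 1
g4 = OR(x3, g3) = OR(0, 1) = 1
g5 = OR(x5, g4) = OR(1, 1) = 1
g6 = AND(x2, g5) = AND(0, 1) = 0
g7 = AND(g1, g6) = AND(1, 0) = 0
g8 = AND(g5, g7) = AND(1, 0) = 0
g9 = AND(g8, g1) = AND(0, 1) = 0
g10 = OR(g1, g9) = OR(1, 0) = 1
g11 = AND(g10, g5) = AND(1, 1) = 1
So g10 = 1 and g11 = 1.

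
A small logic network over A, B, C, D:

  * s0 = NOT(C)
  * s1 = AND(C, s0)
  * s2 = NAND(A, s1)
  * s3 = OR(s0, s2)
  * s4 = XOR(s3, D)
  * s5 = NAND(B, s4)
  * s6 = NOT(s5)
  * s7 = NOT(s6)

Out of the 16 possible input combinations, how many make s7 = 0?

4

s7 = NOT(s6) must be 0, so s6 = 1.
s6 = NOT(s5) must be 1, so s5 = 0.
Enumerating the 16 input combinations, 4 give s7 = 0 and 12 give s7 = 1.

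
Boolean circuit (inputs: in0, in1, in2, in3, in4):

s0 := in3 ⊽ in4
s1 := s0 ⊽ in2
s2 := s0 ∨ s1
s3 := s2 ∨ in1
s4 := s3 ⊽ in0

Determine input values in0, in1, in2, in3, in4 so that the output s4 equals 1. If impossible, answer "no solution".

s4 = s3 ⊽ in0 must be 1, so both s3 = 0 and in0 = 0.
s3 = s2 ∨ in1 must be 0, so both s2 = 0 and in1 = 0.
Check with in0=0, in1=0, in2=1, in3=1, in4=1:
s0 = in3 ⊽ in4 = 1 ⊽ 1 = 0
s1 = s0 ⊽ in2 = 0 ⊽ 1 = 0
s2 = s0 ∨ s1 = 0 ∨ 0 = 0
s3 = s2 ∨ in1 = 0 ∨ 0 = 0
s4 = s3 ⊽ in0 = 0 ⊽ 0 = 1
So s4 = 1 as required.

in0=0, in1=0, in2=1, in3=1, in4=1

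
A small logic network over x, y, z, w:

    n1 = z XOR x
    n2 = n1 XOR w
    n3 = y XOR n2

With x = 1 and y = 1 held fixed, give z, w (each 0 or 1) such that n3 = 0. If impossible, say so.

z=1, w=1

n3 = y XOR n2 must be 0, so y and n2 are equal.
Check with x = 1 and y = 1 and z=1, w=1:
n1 = z XOR x = 1 XOR 1 = 0
n2 = n1 XOR w = 0 XOR 1 = 1
n3 = y XOR n2 = 1 XOR 1 = 0
So n3 = 0.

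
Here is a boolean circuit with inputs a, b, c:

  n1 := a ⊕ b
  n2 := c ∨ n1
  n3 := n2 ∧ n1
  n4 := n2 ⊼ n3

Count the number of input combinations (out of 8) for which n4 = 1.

n4 = n2 ⊼ n3 must be 1, so at least one of n2, n3 is 0.
Satisfying assignments:
  a=0, b=0, c=0
  a=0, b=0, c=1
  a=1, b=1, c=0
  a=1, b=1, c=1

4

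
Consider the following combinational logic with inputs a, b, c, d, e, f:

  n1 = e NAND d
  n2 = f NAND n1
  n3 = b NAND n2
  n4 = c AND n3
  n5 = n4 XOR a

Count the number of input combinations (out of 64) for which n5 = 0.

32

n5 = n4 XOR a must be 0, so n4 and a are equal.
Enumerating the 64 input combinations, 32 give n5 = 0 and 32 give n5 = 1.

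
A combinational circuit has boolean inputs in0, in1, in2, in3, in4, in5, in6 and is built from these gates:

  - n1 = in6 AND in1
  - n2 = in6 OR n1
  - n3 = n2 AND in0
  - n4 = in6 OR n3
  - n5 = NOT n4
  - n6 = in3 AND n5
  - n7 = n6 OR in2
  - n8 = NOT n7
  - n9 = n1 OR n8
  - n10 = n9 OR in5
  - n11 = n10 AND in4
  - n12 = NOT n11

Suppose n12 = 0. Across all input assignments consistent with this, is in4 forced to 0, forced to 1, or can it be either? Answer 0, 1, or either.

1

n12 = NOT n11 must be 0, so n11 = 1.
Every assignment with n12 = 0 has in4 = 1; there are 48 such assignment(s).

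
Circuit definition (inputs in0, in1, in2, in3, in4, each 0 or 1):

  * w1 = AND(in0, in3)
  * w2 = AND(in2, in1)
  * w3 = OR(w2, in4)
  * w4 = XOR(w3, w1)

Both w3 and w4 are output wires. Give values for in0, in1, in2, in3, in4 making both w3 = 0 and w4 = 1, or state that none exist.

Check with in0=1, in1=0, in2=0, in3=1, in4=0:
w1 = AND(in0, in3) = AND(1, 1) = 1
w2 = AND(in2, in1) = AND(0, 0) = 0
w3 = OR(w2, in4) = OR(0, 0) = 0
w4 = XOR(w3, w1) = XOR(0, 1) = 1
So w3 = 0 and w4 = 1.

in0=1, in1=0, in2=0, in3=1, in4=0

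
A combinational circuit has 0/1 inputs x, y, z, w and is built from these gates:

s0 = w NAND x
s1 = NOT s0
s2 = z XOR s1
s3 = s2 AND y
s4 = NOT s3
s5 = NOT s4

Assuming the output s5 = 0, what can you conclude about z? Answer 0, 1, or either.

Both values of z occur among assignments with s5 = 0:
  z=0: x=0, y=0, z=0, w=0
  z=1: x=0, y=0, z=1, w=0

either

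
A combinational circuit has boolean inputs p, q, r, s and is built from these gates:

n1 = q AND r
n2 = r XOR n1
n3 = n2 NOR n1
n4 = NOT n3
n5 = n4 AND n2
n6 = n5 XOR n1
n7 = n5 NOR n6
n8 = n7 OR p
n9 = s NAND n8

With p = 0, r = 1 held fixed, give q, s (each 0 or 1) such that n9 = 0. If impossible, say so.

With p = 0, r = 1 fixed, none of the 4 settings of q, s give n9 = 0.
For example, with q=1, s=0:
n1 = q AND r = 1 AND 1 = 1
n2 = r XOR n1 = 1 XOR 1 = 0
n3 = n2 NOR n1 = 0 NOR 1 = 0
n4 = NOT n3 = NOT 0 = 1
n5 = n4 AND n2 = 1 AND 0 = 0
n6 = n5 XOR n1 = 0 XOR 1 = 1
n7 = n5 NOR n6 = 0 NOR 1 = 0
n8 = n7 OR p = 0 OR 0 = 0
n9 = s NAND n8 = 0 NAND 0 = 1
giving n9 = 1 ≠ 0.

no solution exists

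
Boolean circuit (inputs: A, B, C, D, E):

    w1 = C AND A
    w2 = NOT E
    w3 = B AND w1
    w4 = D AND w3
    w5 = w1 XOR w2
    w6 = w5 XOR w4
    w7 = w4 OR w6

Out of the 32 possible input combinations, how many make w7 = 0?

15

w7 = w4 OR w6 must be 0, so both w4 = 0 and w6 = 0.
w4 = D AND w3 must be 0, so at least one of D, w3 is 0.
w6 = w5 XOR w4 must be 0, so w5 and w4 are equal.
Enumerating the 32 input combinations, 15 give w7 = 0 and 17 give w7 = 1.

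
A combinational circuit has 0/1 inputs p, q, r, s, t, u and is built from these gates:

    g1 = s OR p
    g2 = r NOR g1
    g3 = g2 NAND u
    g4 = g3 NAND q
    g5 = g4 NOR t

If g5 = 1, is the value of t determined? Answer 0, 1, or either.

0

g5 = g4 NOR t must be 1, so both g4 = 0 and t = 0.
g4 = g3 NAND q must be 0, so both g3 = 1 and q = 1.
g3 = g2 NAND u must be 1, so at least one of g2, u is 0.
Every assignment with g5 = 1 has t = 0; there are 15 such assignment(s).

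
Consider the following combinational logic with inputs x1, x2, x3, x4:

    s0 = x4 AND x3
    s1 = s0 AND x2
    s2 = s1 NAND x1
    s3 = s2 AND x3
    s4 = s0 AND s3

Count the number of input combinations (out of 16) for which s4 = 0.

13

s4 = s0 AND s3 must be 0, so at least one of s0, s3 is 0.
Enumerating the 16 input combinations, 13 give s4 = 0 and 3 give s4 = 1.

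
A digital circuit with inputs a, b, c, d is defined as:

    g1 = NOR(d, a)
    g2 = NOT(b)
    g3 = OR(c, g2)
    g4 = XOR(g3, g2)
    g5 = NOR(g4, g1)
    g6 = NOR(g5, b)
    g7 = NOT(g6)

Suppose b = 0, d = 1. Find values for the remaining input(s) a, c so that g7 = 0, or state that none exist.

no solution exists

With b = 0, d = 1 fixed, none of the 4 settings of a, c give g7 = 0.
For example, with a=1, c=1:
g1 = NOR(d, a) = NOR(1, 1) = 0
g2 = NOT(b) = NOT 0 = 1
g3 = OR(c, g2) = OR(1, 1) = 1
g4 = XOR(g3, g2) = XOR(1, 1) = 0
g5 = NOR(g4, g1) = NOR(0, 0) = 1
g6 = NOR(g5, b) = NOR(1, 0) = 0
g7 = NOT(g6) = NOT 0 = 1
giving g7 = 1 ≠ 0.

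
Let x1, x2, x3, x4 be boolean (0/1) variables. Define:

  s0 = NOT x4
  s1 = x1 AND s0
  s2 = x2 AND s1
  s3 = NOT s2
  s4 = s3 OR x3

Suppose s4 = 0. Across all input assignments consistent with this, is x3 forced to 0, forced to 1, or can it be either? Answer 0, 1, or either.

s4 = s3 OR x3 must be 0, so both s3 = 0 and x3 = 0.
Every assignment with s4 = 0 has x3 = 0; there are 1 such assignment(s).
  x1=1, x2=1, x3=0, x4=0

0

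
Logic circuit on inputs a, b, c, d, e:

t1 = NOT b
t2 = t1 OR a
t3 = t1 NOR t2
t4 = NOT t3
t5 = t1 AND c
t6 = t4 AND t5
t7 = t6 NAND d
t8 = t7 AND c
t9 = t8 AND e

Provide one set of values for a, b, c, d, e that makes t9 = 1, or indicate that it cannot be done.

t9 = t8 AND e must be 1, so both t8 = 1 and e = 1.
t8 = t7 AND c must be 1, so both t7 = 1 and c = 1.
Check with a=1, b=0, c=1, d=0, e=1:
t1 = NOT b = NOT 0 = 1
t2 = t1 OR a = 1 OR 1 = 1
t3 = t1 NOR t2 = 1 NOR 1 = 0
t4 = NOT t3 = NOT 0 = 1
t5 = t1 AND c = 1 AND 1 = 1
t6 = t4 AND t5 = 1 AND 1 = 1
t7 = t6 NAND d = 1 NAND 0 = 1
t8 = t7 AND c = 1 AND 1 = 1
t9 = t8 AND e = 1 AND 1 = 1
So t9 = 1 as required.

a=1, b=0, c=1, d=0, e=1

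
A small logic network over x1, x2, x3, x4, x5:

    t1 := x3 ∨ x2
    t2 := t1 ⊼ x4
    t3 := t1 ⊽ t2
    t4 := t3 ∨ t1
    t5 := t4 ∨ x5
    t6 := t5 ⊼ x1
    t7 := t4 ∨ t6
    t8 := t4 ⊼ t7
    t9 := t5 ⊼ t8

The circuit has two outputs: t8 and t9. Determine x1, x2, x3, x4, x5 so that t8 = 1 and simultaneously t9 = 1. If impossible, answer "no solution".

Check with x1=1 x2=0 x3=0 x4=1 x5=0:
t1 = x3 ∨ x2 = 0 ∨ 0 = 0
t2 = t1 ⊼ x4 = 0 ⊼ 1 = 1
t3 = t1 ⊽ t2 = 0 ⊽ 1 = 0
t4 = t3 ∨ t1 = 0 ∨ 0 = 0
t5 = t4 ∨ x5 = 0 ∨ 0 = 0
t6 = t5 ⊼ x1 = 0 ⊼ 1 = 1
t7 = t4 ∨ t6 = 0 ∨ 1 = 1
t8 = t4 ⊼ t7 = 0 ⊼ 1 = 1
t9 = t5 ⊼ t8 = 0 ⊼ 1 = 1
So t8 = 1 and t9 = 1.

x1=1 x2=0 x3=0 x4=1 x5=0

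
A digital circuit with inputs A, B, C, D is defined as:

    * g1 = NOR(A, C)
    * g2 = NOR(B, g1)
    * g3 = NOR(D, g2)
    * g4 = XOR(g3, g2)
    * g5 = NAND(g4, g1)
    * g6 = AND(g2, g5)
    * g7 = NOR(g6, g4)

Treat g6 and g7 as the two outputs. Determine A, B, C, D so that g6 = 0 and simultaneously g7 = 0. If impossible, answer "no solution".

Check with A=0, B=0, C=0, D=0:
g1 = NOR(A, C) = NOR(0, 0) = 1
g2 = NOR(B, g1) = NOR(0, 1) = 0
g3 = NOR(D, g2) = NOR(0, 0) = 1
g4 = XOR(g3, g2) = XOR(1, 0) = 1
g5 = NAND(g4, g1) = NAND(1, 1) = 0
g6 = AND(g2, g5) = AND(0, 0) = 0
g7 = NOR(g6, g4) = NOR(0, 1) = 0
So g6 = 0 and g7 = 0.

A=0, B=0, C=0, D=0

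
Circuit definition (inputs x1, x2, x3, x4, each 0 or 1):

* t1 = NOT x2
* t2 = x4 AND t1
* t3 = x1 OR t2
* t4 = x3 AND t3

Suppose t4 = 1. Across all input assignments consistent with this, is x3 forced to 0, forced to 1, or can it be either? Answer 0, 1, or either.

t4 = x3 AND t3 must be 1, so both x3 = 1 and t3 = 1.
t3 = x1 OR t2 must be 1, so at least one of x1, t2 is 1.
Every assignment with t4 = 1 has x3 = 1; there are 5 such assignment(s).

1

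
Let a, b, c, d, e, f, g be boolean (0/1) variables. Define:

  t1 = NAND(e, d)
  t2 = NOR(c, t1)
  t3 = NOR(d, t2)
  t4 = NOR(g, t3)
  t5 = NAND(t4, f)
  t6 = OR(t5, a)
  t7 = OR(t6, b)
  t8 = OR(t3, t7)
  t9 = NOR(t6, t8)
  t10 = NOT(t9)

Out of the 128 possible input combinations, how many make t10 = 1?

124

t10 = NOT(t9) must be 1, so t9 = 0.
Enumerating the 128 input combinations, 124 give t10 = 1 and 4 give t10 = 0.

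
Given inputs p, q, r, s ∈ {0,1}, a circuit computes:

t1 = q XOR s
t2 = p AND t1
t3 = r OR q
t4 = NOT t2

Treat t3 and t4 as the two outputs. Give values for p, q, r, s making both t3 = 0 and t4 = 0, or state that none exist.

p=1, q=0, r=0, s=1

Check with p=1, q=0, r=0, s=1:
t1 = q XOR s = 0 XOR 1 = 1
t2 = p AND t1 = 1 AND 1 = 1
t3 = r OR q = 0 OR 0 = 0
t4 = NOT t2 = NOT 1 = 0
So t3 = 0 and t4 = 0.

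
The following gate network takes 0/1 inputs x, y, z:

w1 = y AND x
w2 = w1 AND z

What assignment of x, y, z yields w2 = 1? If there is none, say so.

w2 = w1 AND z must be 1, so both w1 = 1 and z = 1.
w1 = y AND x must be 1, so both y = 1 and x = 1.
Check with x=1, y=1, z=1:
w1 = y AND x = 1 AND 1 = 1
w2 = w1 AND z = 1 AND 1 = 1
So w2 = 1 as required.

x=1, y=1, z=1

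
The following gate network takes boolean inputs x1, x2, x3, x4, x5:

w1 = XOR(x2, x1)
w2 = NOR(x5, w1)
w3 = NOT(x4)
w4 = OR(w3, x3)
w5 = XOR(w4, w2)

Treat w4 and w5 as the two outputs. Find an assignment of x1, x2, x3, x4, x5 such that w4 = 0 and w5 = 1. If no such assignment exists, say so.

Check with x1=1, x2=1, x3=0, x4=1, x5=0:
w1 = XOR(x2, x1) = XOR(1, 1) = 0
w2 = NOR(x5, w1) = NOR(0, 0) = 1
w3 = NOT(x4) = NOT 1 = 0
w4 = OR(w3, x3) = OR(0, 0) = 0
w5 = XOR(w4, w2) = XOR(0, 1) = 1
So w4 = 0 and w5 = 1.

x1=1, x2=1, x3=0, x4=1, x5=0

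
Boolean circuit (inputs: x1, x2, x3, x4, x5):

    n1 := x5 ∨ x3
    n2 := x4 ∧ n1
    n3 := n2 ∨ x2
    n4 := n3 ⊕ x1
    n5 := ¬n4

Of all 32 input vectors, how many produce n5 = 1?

16

n5 = ¬n4 must be 1, so n4 = 0.
Enumerating the 32 input combinations, 16 give n5 = 1 and 16 give n5 = 0.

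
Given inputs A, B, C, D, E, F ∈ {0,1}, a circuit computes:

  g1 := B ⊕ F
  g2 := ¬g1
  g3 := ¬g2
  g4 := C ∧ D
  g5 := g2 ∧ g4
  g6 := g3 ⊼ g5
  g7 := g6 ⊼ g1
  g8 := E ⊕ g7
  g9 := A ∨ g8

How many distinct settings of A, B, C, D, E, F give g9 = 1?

g9 = A ∨ g8 must be 1, so at least one of A, g8 is 1.
Enumerating the 64 input combinations, 48 give g9 = 1 and 16 give g9 = 0.

48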